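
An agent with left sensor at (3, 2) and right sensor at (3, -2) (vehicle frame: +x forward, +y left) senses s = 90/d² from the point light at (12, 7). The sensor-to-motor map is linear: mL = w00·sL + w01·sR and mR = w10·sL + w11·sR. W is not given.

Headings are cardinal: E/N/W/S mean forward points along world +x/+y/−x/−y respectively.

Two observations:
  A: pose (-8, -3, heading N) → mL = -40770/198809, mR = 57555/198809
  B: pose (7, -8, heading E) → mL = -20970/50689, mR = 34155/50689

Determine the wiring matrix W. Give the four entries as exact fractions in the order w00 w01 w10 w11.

obs A: pose=(-8,-3,N) → sL=90/533, sR=90/373, mL=-40770/198809, mR=57555/198809
obs B: pose=(7,-8,E) → sL=90/173, sR=90/293, mL=-20970/50689, mR=34155/50689
sensor matrix S = [[90/533, 90/373], [90/173, 90/293]]; det S = -742284000/10077429401
solve [mL_A; mL_B] = S·[w00; w01] and [mR_A; mR_B] = S·[w10; w11]:
  w00 = -1/2, w01 = -1/2, w10 = 1, w11 = 1/2

-1/2 -1/2 1 1/2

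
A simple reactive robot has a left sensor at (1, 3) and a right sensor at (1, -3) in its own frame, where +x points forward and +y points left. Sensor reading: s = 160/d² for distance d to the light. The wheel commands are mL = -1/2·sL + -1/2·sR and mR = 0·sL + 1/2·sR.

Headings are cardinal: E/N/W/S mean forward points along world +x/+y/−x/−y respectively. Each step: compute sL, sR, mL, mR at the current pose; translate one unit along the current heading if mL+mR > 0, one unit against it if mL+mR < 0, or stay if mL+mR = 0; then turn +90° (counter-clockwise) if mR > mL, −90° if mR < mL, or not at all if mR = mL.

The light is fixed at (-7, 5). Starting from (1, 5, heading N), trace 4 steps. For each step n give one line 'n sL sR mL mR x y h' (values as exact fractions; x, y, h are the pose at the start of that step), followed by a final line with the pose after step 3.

0 80/13 80/61 -2960/793 40/61 1 5 N
1 32/13 160/53 -1888/689 80/53 1 4 W
2 40/37 4 -94/37 2 2 4 S
3 160/109 160/109 -160/109 80/109 2 5 E
final 1 5 N

n=0: pose=(1,5,N); sL=80/13, sR=80/61; mL=-2960/793, mR=40/61; mL+mR=-40/13 → advance -1; mR−mL=3480/793 → turn +1·90°
n=1: pose=(1,4,W); sL=32/13, sR=160/53; mL=-1888/689, mR=80/53; mL+mR=-16/13 → advance -1; mR−mL=2928/689 → turn +1·90°
n=2: pose=(2,4,S); sL=40/37, sR=4; mL=-94/37, mR=2; mL+mR=-20/37 → advance -1; mR−mL=168/37 → turn +1·90°
n=3: pose=(2,5,E); sL=160/109, sR=160/109; mL=-160/109, mR=80/109; mL+mR=-80/109 → advance -1; mR−mL=240/109 → turn +1·90°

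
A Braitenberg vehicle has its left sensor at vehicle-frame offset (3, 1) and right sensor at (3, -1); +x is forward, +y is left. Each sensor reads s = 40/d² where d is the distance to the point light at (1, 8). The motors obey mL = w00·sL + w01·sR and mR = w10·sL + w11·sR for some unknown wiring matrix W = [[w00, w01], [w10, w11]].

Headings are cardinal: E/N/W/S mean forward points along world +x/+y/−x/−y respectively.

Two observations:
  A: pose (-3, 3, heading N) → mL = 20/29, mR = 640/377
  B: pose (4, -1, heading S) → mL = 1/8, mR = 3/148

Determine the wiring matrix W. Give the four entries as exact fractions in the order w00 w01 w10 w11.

obs A: pose=(-3,3,N) → sL=40/29, sR=40/13, mL=20/29, mR=640/377
obs B: pose=(4,-1,S) → sL=1/4, sR=10/37, mL=1/8, mR=3/148
sensor matrix S = [[40/29, 40/13], [1/4, 10/37]]; det S = -5530/13949
solve [mL_A; mL_B] = S·[w00; w01] and [mR_A; mR_B] = S·[w10; w11]:
  w00 = 1/2, w01 = 0, w10 = -1, w11 = 1

1/2 0 -1 1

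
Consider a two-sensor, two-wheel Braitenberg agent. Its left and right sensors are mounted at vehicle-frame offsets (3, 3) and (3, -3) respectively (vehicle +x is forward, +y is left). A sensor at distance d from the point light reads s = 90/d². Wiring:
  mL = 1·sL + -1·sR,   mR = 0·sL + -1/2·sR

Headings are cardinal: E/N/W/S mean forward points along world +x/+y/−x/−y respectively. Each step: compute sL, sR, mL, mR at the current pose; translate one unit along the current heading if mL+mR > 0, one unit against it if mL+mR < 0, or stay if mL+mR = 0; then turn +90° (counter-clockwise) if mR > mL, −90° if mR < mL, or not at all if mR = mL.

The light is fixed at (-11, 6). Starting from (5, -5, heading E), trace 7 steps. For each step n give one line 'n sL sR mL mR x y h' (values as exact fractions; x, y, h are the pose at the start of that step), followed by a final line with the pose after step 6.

0 18/85 90/557 2376/47345 -45/557 5 -5 E
1 9/52 9/34 -81/884 -9/68 4 -5 S
2 90/313 90/193 -10800/60409 -45/193 4 -4 W
3 45/109 9/41 864/4469 -9/82 5 -4 N
4 90/397 18/101 1944/40097 -9/101 5 -3 E
5 5/26 5/16 -25/208 -5/32 4 -3 S
6 18/53 90/169 -1728/8957 -45/169 4 -2 W
final 5 -2 N

n=0: pose=(5,-5,E); sL=18/85, sR=90/557; mL=2376/47345, mR=-45/557; mL+mR=-1449/47345 → advance -1; mR−mL=-6201/47345 → turn -1·90°
n=1: pose=(4,-5,S); sL=9/52, sR=9/34; mL=-81/884, mR=-9/68; mL+mR=-99/442 → advance -1; mR−mL=-9/221 → turn -1·90°
n=2: pose=(4,-4,W); sL=90/313, sR=90/193; mL=-10800/60409, mR=-45/193; mL+mR=-24885/60409 → advance -1; mR−mL=-3285/60409 → turn -1·90°
n=3: pose=(5,-4,N); sL=45/109, sR=9/41; mL=864/4469, mR=-9/82; mL+mR=747/8938 → advance +1; mR−mL=-2709/8938 → turn -1·90°
n=4: pose=(5,-3,E); sL=90/397, sR=18/101; mL=1944/40097, mR=-9/101; mL+mR=-1629/40097 → advance -1; mR−mL=-5517/40097 → turn -1·90°
n=5: pose=(4,-3,S); sL=5/26, sR=5/16; mL=-25/208, mR=-5/32; mL+mR=-115/416 → advance -1; mR−mL=-15/416 → turn -1·90°
n=6: pose=(4,-2,W); sL=18/53, sR=90/169; mL=-1728/8957, mR=-45/169; mL+mR=-4113/8957 → advance -1; mR−mL=-657/8957 → turn -1·90°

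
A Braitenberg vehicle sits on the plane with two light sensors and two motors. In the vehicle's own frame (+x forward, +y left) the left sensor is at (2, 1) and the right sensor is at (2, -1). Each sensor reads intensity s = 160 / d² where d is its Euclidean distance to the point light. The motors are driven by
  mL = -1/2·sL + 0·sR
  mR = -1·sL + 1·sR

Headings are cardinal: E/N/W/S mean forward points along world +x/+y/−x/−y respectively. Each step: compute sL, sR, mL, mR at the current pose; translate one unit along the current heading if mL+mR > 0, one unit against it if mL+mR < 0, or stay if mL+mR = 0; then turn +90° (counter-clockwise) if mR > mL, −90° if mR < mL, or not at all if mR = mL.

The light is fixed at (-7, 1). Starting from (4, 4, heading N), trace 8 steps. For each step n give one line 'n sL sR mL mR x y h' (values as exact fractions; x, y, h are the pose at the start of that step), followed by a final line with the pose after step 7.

n=0: pose=(4,4,N); sL=32/25, sR=160/169; mL=-16/25, mR=-1408/4225; mL+mR=-4112/4225 → advance -1; mR−mL=1296/4225 → turn +1·90°
n=1: pose=(4,3,W); sL=80/41, sR=16/9; mL=-40/41, mR=-64/369; mL+mR=-424/369 → advance -1; mR−mL=296/369 → turn +1·90°
n=2: pose=(5,3,S); sL=160/169, sR=160/121; mL=-80/169, mR=7680/20449; mL+mR=-2000/20449 → advance -1; mR−mL=17360/20449 → turn +1·90°
n=3: pose=(5,4,E); sL=40/53, sR=4/5; mL=-20/53, mR=12/265; mL+mR=-88/265 → advance -1; mR−mL=112/265 → turn +1·90°
n=4: pose=(4,4,N); sL=32/25, sR=160/169; mL=-16/25, mR=-1408/4225; mL+mR=-4112/4225 → advance -1; mR−mL=1296/4225 → turn +1·90°
n=5: pose=(4,3,W); sL=80/41, sR=16/9; mL=-40/41, mR=-64/369; mL+mR=-424/369 → advance -1; mR−mL=296/369 → turn +1·90°
n=6: pose=(5,3,S); sL=160/169, sR=160/121; mL=-80/169, mR=7680/20449; mL+mR=-2000/20449 → advance -1; mR−mL=17360/20449 → turn +1·90°
n=7: pose=(5,4,E); sL=40/53, sR=4/5; mL=-20/53, mR=12/265; mL+mR=-88/265 → advance -1; mR−mL=112/265 → turn +1·90°

0 32/25 160/169 -16/25 -1408/4225 4 4 N
1 80/41 16/9 -40/41 -64/369 4 3 W
2 160/169 160/121 -80/169 7680/20449 5 3 S
3 40/53 4/5 -20/53 12/265 5 4 E
4 32/25 160/169 -16/25 -1408/4225 4 4 N
5 80/41 16/9 -40/41 -64/369 4 3 W
6 160/169 160/121 -80/169 7680/20449 5 3 S
7 40/53 4/5 -20/53 12/265 5 4 E
final 4 4 N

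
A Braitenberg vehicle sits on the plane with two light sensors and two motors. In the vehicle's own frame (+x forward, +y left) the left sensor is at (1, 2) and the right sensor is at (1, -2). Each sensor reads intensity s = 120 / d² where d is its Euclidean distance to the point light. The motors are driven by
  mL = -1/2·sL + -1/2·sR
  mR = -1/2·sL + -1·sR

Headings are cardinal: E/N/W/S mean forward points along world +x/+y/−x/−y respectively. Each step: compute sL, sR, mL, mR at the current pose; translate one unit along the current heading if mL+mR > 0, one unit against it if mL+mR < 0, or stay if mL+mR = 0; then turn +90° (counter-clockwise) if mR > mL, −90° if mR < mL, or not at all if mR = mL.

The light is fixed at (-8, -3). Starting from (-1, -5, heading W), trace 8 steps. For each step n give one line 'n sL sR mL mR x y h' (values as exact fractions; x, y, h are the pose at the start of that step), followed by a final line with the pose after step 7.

n=0: pose=(-1,-5,W); sL=30/13, sR=10/3; mL=-110/39, mR=-175/39; mL+mR=-95/13 → advance -1; mR−mL=-5/3 → turn -1·90°
n=1: pose=(0,-5,N); sL=120/37, sR=120/101; mL=-8280/3737, mR=-10500/3737; mL+mR=-18780/3737 → advance -1; mR−mL=-60/101 → turn -1·90°
n=2: pose=(0,-6,E); sL=60/41, sR=60/53; mL=-2820/2173, mR=-4050/2173; mL+mR=-6870/2173 → advance -1; mR−mL=-30/53 → turn -1·90°
n=3: pose=(-1,-6,S); sL=120/97, sR=120/41; mL=-8280/3977, mR=-14100/3977; mL+mR=-22380/3977 → advance -1; mR−mL=-60/41 → turn -1·90°
n=4: pose=(-1,-5,W); sL=30/13, sR=10/3; mL=-110/39, mR=-175/39; mL+mR=-95/13 → advance -1; mR−mL=-5/3 → turn -1·90°
n=5: pose=(0,-5,N); sL=120/37, sR=120/101; mL=-8280/3737, mR=-10500/3737; mL+mR=-18780/3737 → advance -1; mR−mL=-60/101 → turn -1·90°
n=6: pose=(0,-6,E); sL=60/41, sR=60/53; mL=-2820/2173, mR=-4050/2173; mL+mR=-6870/2173 → advance -1; mR−mL=-30/53 → turn -1·90°
n=7: pose=(-1,-6,S); sL=120/97, sR=120/41; mL=-8280/3977, mR=-14100/3977; mL+mR=-22380/3977 → advance -1; mR−mL=-60/41 → turn -1·90°

0 30/13 10/3 -110/39 -175/39 -1 -5 W
1 120/37 120/101 -8280/3737 -10500/3737 0 -5 N
2 60/41 60/53 -2820/2173 -4050/2173 0 -6 E
3 120/97 120/41 -8280/3977 -14100/3977 -1 -6 S
4 30/13 10/3 -110/39 -175/39 -1 -5 W
5 120/37 120/101 -8280/3737 -10500/3737 0 -5 N
6 60/41 60/53 -2820/2173 -4050/2173 0 -6 E
7 120/97 120/41 -8280/3977 -14100/3977 -1 -6 S
final -1 -5 W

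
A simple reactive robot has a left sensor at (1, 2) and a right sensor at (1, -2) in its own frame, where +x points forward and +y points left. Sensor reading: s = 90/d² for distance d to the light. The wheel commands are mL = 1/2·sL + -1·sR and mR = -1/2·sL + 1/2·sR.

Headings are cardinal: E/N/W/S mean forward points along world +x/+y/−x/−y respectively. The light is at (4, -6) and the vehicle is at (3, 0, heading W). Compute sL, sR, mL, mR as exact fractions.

left sensor world pos  = (2, -2); dL² = 20
right sensor world pos = (2, 2); dR² = 68
sL = 90/20 = 9/2
sR = 90/68 = 45/34
mL = 1/2·sL + -1·sR = 63/68
mR = -1/2·sL + 1/2·sR = -27/17

9/2 45/34 63/68 -27/17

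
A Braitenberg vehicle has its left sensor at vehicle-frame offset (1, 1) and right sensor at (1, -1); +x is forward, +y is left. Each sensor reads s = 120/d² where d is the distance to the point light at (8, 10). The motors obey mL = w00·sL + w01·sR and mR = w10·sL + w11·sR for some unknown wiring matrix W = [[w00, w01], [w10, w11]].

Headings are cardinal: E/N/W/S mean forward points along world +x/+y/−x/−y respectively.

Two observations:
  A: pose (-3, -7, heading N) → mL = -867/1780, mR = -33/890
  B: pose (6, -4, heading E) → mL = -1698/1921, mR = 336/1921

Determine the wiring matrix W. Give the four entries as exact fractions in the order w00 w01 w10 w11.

obs A: pose=(-3,-7,N) → sL=3/10, sR=30/89, mL=-867/1780, mR=-33/890
obs B: pose=(6,-4,E) → sL=12/17, sR=60/113, mL=-1698/1921, mR=336/1921
sensor matrix S = [[3/10, 30/89], [12/17, 60/113]]; det S = -13446/170969
solve [mL_A; mL_B] = S·[w00; w01] and [mR_A; mR_B] = S·[w10; w11]:
  w00 = -1/2, w01 = -1, w10 = 1, w11 = -1

-1/2 -1 1 -1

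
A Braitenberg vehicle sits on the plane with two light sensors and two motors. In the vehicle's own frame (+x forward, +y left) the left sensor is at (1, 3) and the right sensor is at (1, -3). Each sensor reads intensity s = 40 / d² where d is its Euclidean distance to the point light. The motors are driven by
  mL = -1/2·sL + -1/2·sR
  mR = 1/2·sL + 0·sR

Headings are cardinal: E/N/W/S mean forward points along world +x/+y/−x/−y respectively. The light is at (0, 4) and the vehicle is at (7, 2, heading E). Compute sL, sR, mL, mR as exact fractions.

left sensor world pos  = (8, 5); dL² = 65
right sensor world pos = (8, -1); dR² = 89
sL = 40/65 = 8/13
sR = 40/89 = 40/89
mL = -1/2·sL + -1/2·sR = -616/1157
mR = 1/2·sL + 0·sR = 4/13

8/13 40/89 -616/1157 4/13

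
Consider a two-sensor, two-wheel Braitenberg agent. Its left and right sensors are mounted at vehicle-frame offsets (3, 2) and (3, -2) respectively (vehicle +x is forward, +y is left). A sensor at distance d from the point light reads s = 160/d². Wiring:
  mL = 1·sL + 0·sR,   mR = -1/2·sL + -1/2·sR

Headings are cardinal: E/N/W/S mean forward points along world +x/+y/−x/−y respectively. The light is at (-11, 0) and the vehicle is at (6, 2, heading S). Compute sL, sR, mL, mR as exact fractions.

left sensor world pos  = (8, -1); dL² = 362
right sensor world pos = (4, -1); dR² = 226
sL = 160/362 = 80/181
sR = 160/226 = 80/113
mL = 1·sL + 0·sR = 80/181
mR = -1/2·sL + -1/2·sR = -11760/20453

80/181 80/113 80/181 -11760/20453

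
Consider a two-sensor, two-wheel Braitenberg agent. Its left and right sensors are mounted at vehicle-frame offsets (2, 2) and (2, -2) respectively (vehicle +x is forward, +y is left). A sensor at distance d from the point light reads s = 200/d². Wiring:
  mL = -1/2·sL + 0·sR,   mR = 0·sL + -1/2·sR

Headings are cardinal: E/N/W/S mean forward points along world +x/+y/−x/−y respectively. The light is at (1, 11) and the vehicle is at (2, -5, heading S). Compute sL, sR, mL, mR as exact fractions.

left sensor world pos  = (4, -7); dL² = 333
right sensor world pos = (0, -7); dR² = 325
sL = 200/333 = 200/333
sR = 200/325 = 8/13
mL = -1/2·sL + 0·sR = -100/333
mR = 0·sL + -1/2·sR = -4/13

200/333 8/13 -100/333 -4/13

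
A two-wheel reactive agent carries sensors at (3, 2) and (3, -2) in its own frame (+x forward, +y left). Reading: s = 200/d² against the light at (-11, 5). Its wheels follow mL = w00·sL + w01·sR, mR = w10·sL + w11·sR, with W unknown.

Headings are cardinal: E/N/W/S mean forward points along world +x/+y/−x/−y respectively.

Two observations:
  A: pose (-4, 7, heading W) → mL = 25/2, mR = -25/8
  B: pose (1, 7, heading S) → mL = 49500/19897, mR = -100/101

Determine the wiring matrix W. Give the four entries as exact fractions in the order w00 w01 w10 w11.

obs A: pose=(-4,7,W) → sL=25/2, sR=25/4, mL=25/2, mR=-25/8
obs B: pose=(1,7,S) → sL=200/197, sR=200/101, mL=49500/19897, mR=-100/101
sensor matrix S = [[25/2, 25/4], [200/197, 200/101]]; det S = 366250/19897
solve [mL_A; mL_B] = S·[w00; w01] and [mR_A; mR_B] = S·[w10; w11]:
  w00 = 1/2, w01 = 1, w10 = 0, w11 = -1/2

1/2 1 0 -1/2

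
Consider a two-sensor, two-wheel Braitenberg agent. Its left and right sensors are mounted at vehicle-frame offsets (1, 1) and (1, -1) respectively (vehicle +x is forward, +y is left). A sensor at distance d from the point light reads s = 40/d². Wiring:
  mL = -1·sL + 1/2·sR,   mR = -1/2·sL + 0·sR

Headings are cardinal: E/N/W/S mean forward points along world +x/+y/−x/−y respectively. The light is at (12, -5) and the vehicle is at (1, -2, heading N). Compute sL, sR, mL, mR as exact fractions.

left sensor world pos  = (0, -1); dL² = 160
right sensor world pos = (2, -1); dR² = 116
sL = 40/160 = 1/4
sR = 40/116 = 10/29
mL = -1·sL + 1/2·sR = -9/116
mR = -1/2·sL + 0·sR = -1/8

1/4 10/29 -9/116 -1/8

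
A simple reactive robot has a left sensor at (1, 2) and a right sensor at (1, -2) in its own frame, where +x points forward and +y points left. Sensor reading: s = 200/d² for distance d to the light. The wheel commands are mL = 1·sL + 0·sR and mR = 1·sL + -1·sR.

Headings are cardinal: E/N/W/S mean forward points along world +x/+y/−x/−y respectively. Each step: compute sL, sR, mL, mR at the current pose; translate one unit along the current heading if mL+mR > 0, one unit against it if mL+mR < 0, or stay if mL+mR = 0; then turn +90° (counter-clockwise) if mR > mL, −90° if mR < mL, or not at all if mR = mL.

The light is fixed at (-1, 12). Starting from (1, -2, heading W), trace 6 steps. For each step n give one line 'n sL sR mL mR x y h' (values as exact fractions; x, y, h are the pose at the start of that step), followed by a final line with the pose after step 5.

0 200/257 40/29 200/257 -4480/7453 1 -2 W
1 20/17 100/89 20/17 80/1513 0 -2 N
2 8/5 200/229 8/5 832/1145 0 -1 E
3 50/53 50/49 50/53 -200/2597 1 -1 S
4 200/257 40/29 200/257 -4480/7453 1 -2 W
5 20/17 100/89 20/17 80/1513 0 -2 N
final 0 -1 E

n=0: pose=(1,-2,W); sL=200/257, sR=40/29; mL=200/257, mR=-4480/7453; mL+mR=1320/7453 → advance +1; mR−mL=-40/29 → turn -1·90°
n=1: pose=(0,-2,N); sL=20/17, sR=100/89; mL=20/17, mR=80/1513; mL+mR=1860/1513 → advance +1; mR−mL=-100/89 → turn -1·90°
n=2: pose=(0,-1,E); sL=8/5, sR=200/229; mL=8/5, mR=832/1145; mL+mR=2664/1145 → advance +1; mR−mL=-200/229 → turn -1·90°
n=3: pose=(1,-1,S); sL=50/53, sR=50/49; mL=50/53, mR=-200/2597; mL+mR=2250/2597 → advance +1; mR−mL=-50/49 → turn -1·90°
n=4: pose=(1,-2,W); sL=200/257, sR=40/29; mL=200/257, mR=-4480/7453; mL+mR=1320/7453 → advance +1; mR−mL=-40/29 → turn -1·90°
n=5: pose=(0,-2,N); sL=20/17, sR=100/89; mL=20/17, mR=80/1513; mL+mR=1860/1513 → advance +1; mR−mL=-100/89 → turn -1·90°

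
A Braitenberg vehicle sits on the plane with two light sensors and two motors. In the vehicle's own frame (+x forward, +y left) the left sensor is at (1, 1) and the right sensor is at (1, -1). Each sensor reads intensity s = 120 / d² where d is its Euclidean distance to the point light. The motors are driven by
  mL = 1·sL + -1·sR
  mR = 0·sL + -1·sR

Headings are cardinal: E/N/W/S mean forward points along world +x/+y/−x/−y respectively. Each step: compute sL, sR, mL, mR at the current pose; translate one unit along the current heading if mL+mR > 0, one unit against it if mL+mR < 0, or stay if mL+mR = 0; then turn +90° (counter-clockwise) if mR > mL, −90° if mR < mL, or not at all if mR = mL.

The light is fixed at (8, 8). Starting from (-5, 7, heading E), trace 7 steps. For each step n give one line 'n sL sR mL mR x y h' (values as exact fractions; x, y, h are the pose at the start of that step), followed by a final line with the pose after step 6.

0 5/6 30/37 5/222 -30/37 -5 7 E
1 120/173 120/229 6720/39617 -120/229 -6 7 S
2 60/113 60/113 0 -60/113 -6 8 W
3 120/197 24/29 -1248/5713 -24/29 -5 8 N
4 5/6 30/37 5/222 -30/37 -5 7 E
5 120/173 120/229 6720/39617 -120/229 -6 7 S
6 60/113 60/113 0 -60/113 -6 8 W
final -5 8 N

n=0: pose=(-5,7,E); sL=5/6, sR=30/37; mL=5/222, mR=-30/37; mL+mR=-175/222 → advance -1; mR−mL=-5/6 → turn -1·90°
n=1: pose=(-6,7,S); sL=120/173, sR=120/229; mL=6720/39617, mR=-120/229; mL+mR=-14040/39617 → advance -1; mR−mL=-120/173 → turn -1·90°
n=2: pose=(-6,8,W); sL=60/113, sR=60/113; mL=0, mR=-60/113; mL+mR=-60/113 → advance -1; mR−mL=-60/113 → turn -1·90°
n=3: pose=(-5,8,N); sL=120/197, sR=24/29; mL=-1248/5713, mR=-24/29; mL+mR=-5976/5713 → advance -1; mR−mL=-120/197 → turn -1·90°
n=4: pose=(-5,7,E); sL=5/6, sR=30/37; mL=5/222, mR=-30/37; mL+mR=-175/222 → advance -1; mR−mL=-5/6 → turn -1·90°
n=5: pose=(-6,7,S); sL=120/173, sR=120/229; mL=6720/39617, mR=-120/229; mL+mR=-14040/39617 → advance -1; mR−mL=-120/173 → turn -1·90°
n=6: pose=(-6,8,W); sL=60/113, sR=60/113; mL=0, mR=-60/113; mL+mR=-60/113 → advance -1; mR−mL=-60/113 → turn -1·90°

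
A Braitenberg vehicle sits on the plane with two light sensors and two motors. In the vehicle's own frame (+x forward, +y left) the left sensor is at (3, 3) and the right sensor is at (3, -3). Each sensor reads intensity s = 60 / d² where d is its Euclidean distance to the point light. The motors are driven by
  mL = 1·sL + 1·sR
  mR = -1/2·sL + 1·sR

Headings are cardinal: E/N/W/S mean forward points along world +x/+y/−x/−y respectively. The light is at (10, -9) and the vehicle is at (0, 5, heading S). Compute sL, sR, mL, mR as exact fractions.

6/17 6/29 276/493 15/493

left sensor world pos  = (3, 2); dL² = 170
right sensor world pos = (-3, 2); dR² = 290
sL = 60/170 = 6/17
sR = 60/290 = 6/29
mL = 1·sL + 1·sR = 276/493
mR = -1/2·sL + 1·sR = 15/493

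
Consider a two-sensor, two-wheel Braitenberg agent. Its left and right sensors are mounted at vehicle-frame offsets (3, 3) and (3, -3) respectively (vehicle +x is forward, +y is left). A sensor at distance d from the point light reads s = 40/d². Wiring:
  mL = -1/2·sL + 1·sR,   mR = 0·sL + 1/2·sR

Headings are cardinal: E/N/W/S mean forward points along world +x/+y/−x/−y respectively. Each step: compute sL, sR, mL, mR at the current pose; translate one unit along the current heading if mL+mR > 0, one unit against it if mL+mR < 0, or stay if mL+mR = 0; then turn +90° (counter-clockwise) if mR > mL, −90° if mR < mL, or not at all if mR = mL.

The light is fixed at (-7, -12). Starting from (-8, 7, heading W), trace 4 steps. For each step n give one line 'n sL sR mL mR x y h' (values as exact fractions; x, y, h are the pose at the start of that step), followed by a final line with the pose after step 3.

0 5/34 2/25 11/1700 1/25 -8 7 W
1 40/257 40/281 4660/72217 20/281 -9 7 S
2 20/221 20/113 3290/24973 10/113 -9 6 E
3 40/229 40/241 4340/55189 20/241 -8 6 S
final -8 5 E

n=0: pose=(-8,7,W); sL=5/34, sR=2/25; mL=11/1700, mR=1/25; mL+mR=79/1700 → advance +1; mR−mL=57/1700 → turn +1·90°
n=1: pose=(-9,7,S); sL=40/257, sR=40/281; mL=4660/72217, mR=20/281; mL+mR=9800/72217 → advance +1; mR−mL=480/72217 → turn +1·90°
n=2: pose=(-9,6,E); sL=20/221, sR=20/113; mL=3290/24973, mR=10/113; mL+mR=5500/24973 → advance +1; mR−mL=-1080/24973 → turn -1·90°
n=3: pose=(-8,6,S); sL=40/229, sR=40/241; mL=4340/55189, mR=20/241; mL+mR=8920/55189 → advance +1; mR−mL=240/55189 → turn +1·90°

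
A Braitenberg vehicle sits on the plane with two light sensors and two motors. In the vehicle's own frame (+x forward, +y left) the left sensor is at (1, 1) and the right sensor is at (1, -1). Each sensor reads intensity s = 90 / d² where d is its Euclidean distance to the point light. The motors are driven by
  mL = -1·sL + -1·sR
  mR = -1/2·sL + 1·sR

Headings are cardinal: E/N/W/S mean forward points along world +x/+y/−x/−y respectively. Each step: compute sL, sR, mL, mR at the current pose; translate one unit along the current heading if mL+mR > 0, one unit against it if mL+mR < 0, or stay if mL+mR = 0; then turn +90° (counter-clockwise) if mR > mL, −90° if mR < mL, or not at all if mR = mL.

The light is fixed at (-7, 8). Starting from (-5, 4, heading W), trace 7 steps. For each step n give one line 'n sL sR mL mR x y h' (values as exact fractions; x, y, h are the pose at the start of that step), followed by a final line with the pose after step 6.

0 45/13 9 -162/13 189/26 -5 4 W
1 90/41 90/29 -6300/1189 2385/1189 -4 4 S
2 9/2 45/16 -117/16 9/16 -4 5 E
3 18 90/13 -324/13 -27/13 -5 5 N
4 45/13 9 -162/13 189/26 -5 4 W
5 90/41 90/29 -6300/1189 2385/1189 -4 4 S
6 9/2 45/16 -117/16 9/16 -4 5 E
final -5 5 N

n=0: pose=(-5,4,W); sL=45/13, sR=9; mL=-162/13, mR=189/26; mL+mR=-135/26 → advance -1; mR−mL=513/26 → turn +1·90°
n=1: pose=(-4,4,S); sL=90/41, sR=90/29; mL=-6300/1189, mR=2385/1189; mL+mR=-135/41 → advance -1; mR−mL=8685/1189 → turn +1·90°
n=2: pose=(-4,5,E); sL=9/2, sR=45/16; mL=-117/16, mR=9/16; mL+mR=-27/4 → advance -1; mR−mL=63/8 → turn +1·90°
n=3: pose=(-5,5,N); sL=18, sR=90/13; mL=-324/13, mR=-27/13; mL+mR=-27 → advance -1; mR−mL=297/13 → turn +1·90°
n=4: pose=(-5,4,W); sL=45/13, sR=9; mL=-162/13, mR=189/26; mL+mR=-135/26 → advance -1; mR−mL=513/26 → turn +1·90°
n=5: pose=(-4,4,S); sL=90/41, sR=90/29; mL=-6300/1189, mR=2385/1189; mL+mR=-135/41 → advance -1; mR−mL=8685/1189 → turn +1·90°
n=6: pose=(-4,5,E); sL=9/2, sR=45/16; mL=-117/16, mR=9/16; mL+mR=-27/4 → advance -1; mR−mL=63/8 → turn +1·90°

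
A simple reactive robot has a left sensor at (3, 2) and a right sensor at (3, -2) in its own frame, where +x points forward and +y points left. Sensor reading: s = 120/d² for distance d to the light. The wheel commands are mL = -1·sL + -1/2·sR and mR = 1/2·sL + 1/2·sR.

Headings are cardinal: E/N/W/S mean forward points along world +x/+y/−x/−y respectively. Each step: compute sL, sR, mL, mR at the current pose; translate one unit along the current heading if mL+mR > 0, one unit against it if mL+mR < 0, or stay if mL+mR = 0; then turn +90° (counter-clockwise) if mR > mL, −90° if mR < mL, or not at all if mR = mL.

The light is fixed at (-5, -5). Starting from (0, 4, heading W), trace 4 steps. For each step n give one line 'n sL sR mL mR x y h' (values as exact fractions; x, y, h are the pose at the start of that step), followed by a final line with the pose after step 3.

n=0: pose=(0,4,W); sL=120/53, sR=24/25; mL=-3636/1325, mR=2136/1325; mL+mR=-60/53 → advance -1; mR−mL=5772/1325 → turn +1·90°
n=1: pose=(1,4,S); sL=6/5, sR=30/13; mL=-153/65, mR=114/65; mL+mR=-3/5 → advance -1; mR−mL=267/65 → turn +1·90°
n=2: pose=(1,5,E); sL=8/15, sR=24/29; mL=-412/435, mR=296/435; mL+mR=-4/15 → advance -1; mR−mL=236/145 → turn +1·90°
n=3: pose=(0,5,N); sL=60/89, sR=60/109; mL=-9210/9701, mR=5940/9701; mL+mR=-30/89 → advance -1; mR−mL=15150/9701 → turn +1·90°

0 120/53 24/25 -3636/1325 2136/1325 0 4 W
1 6/5 30/13 -153/65 114/65 1 4 S
2 8/15 24/29 -412/435 296/435 1 5 E
3 60/89 60/109 -9210/9701 5940/9701 0 5 N
final 0 4 W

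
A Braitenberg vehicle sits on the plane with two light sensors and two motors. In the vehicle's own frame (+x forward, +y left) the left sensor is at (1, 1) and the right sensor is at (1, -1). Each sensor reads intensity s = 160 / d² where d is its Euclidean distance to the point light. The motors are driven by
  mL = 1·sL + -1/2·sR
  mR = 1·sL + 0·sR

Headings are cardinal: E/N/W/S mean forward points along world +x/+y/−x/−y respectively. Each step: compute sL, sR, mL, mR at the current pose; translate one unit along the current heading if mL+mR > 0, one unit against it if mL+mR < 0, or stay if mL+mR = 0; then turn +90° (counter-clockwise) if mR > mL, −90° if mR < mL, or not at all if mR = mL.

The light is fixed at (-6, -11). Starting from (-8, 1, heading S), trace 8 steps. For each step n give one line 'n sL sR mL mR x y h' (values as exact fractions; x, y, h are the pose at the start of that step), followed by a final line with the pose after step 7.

n=0: pose=(-8,1,S); sL=80/61, sR=16/13; mL=552/793, mR=80/61; mL+mR=1592/793 → advance +1; mR−mL=8/13 → turn +1·90°
n=1: pose=(-8,0,E); sL=32/29, sR=160/101; mL=912/2929, mR=32/29; mL+mR=4144/2929 → advance +1; mR−mL=80/101 → turn +1·90°
n=2: pose=(-7,0,N); sL=40/37, sR=10/9; mL=175/333, mR=40/37; mL+mR=535/333 → advance +1; mR−mL=5/9 → turn +1·90°
n=3: pose=(-7,1,W); sL=32/25, sR=160/173; mL=3536/4325, mR=32/25; mL+mR=9072/4325 → advance +1; mR−mL=80/173 → turn +1·90°
n=4: pose=(-8,1,S); sL=80/61, sR=16/13; mL=552/793, mR=80/61; mL+mR=1592/793 → advance +1; mR−mL=8/13 → turn +1·90°
n=5: pose=(-8,0,E); sL=32/29, sR=160/101; mL=912/2929, mR=32/29; mL+mR=4144/2929 → advance +1; mR−mL=80/101 → turn +1·90°
n=6: pose=(-7,0,N); sL=40/37, sR=10/9; mL=175/333, mR=40/37; mL+mR=535/333 → advance +1; mR−mL=5/9 → turn +1·90°
n=7: pose=(-7,1,W); sL=32/25, sR=160/173; mL=3536/4325, mR=32/25; mL+mR=9072/4325 → advance +1; mR−mL=80/173 → turn +1·90°

0 80/61 16/13 552/793 80/61 -8 1 S
1 32/29 160/101 912/2929 32/29 -8 0 E
2 40/37 10/9 175/333 40/37 -7 0 N
3 32/25 160/173 3536/4325 32/25 -7 1 W
4 80/61 16/13 552/793 80/61 -8 1 S
5 32/29 160/101 912/2929 32/29 -8 0 E
6 40/37 10/9 175/333 40/37 -7 0 N
7 32/25 160/173 3536/4325 32/25 -7 1 W
final -8 1 S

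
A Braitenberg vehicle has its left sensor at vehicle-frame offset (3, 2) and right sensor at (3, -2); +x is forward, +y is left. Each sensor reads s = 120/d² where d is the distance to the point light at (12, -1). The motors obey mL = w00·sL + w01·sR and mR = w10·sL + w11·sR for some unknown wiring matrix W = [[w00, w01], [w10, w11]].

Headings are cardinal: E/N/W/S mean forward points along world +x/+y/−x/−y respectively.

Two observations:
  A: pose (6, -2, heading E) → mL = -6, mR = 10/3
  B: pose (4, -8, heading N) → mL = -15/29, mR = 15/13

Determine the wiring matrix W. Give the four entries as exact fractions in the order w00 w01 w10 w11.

-1/2 0 0 1/2

obs A: pose=(6,-2,E) → sL=12, sR=20/3, mL=-6, mR=10/3
obs B: pose=(4,-8,N) → sL=30/29, sR=30/13, mL=-15/29, mR=15/13
sensor matrix S = [[12, 20/3], [30/29, 30/13]]; det S = 7840/377
solve [mL_A; mL_B] = S·[w00; w01] and [mR_A; mR_B] = S·[w10; w11]:
  w00 = -1/2, w01 = 0, w10 = 0, w11 = 1/2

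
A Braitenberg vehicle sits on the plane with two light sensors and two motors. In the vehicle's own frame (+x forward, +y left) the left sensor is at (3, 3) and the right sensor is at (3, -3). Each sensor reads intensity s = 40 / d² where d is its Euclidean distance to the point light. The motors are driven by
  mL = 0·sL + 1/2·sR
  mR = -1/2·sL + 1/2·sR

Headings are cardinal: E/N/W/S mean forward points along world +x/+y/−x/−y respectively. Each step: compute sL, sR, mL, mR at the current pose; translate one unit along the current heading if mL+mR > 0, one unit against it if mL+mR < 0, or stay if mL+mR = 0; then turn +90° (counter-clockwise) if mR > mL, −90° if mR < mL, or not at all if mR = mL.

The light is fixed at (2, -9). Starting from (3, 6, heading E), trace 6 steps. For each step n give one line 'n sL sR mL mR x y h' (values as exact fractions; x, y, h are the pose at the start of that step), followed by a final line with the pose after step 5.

n=0: pose=(3,6,E); sL=2/17, sR=1/4; mL=1/8, mR=9/136; mL+mR=13/68 → advance +1; mR−mL=-1/17 → turn -1·90°
n=1: pose=(4,6,S); sL=40/169, sR=8/29; mL=4/29, mR=96/4901; mL+mR=772/4901 → advance +1; mR−mL=-20/169 → turn -1·90°
n=2: pose=(4,5,W); sL=20/61, sR=4/29; mL=2/29, mR=-168/1769; mL+mR=-46/1769 → advance -1; mR−mL=-10/61 → turn -1·90°
n=3: pose=(5,5,N); sL=40/289, sR=8/65; mL=4/65, mR=-144/18785; mL+mR=1012/18785 → advance +1; mR−mL=-20/289 → turn -1·90°
n=4: pose=(5,6,E); sL=1/9, sR=2/9; mL=1/9, mR=1/18; mL+mR=1/6 → advance +1; mR−mL=-1/18 → turn -1·90°
n=5: pose=(6,6,S); sL=40/193, sR=8/29; mL=4/29, mR=192/5597; mL+mR=964/5597 → advance +1; mR−mL=-20/193 → turn -1·90°

0 2/17 1/4 1/8 9/136 3 6 E
1 40/169 8/29 4/29 96/4901 4 6 S
2 20/61 4/29 2/29 -168/1769 4 5 W
3 40/289 8/65 4/65 -144/18785 5 5 N
4 1/9 2/9 1/9 1/18 5 6 E
5 40/193 8/29 4/29 192/5597 6 6 S
final 6 5 W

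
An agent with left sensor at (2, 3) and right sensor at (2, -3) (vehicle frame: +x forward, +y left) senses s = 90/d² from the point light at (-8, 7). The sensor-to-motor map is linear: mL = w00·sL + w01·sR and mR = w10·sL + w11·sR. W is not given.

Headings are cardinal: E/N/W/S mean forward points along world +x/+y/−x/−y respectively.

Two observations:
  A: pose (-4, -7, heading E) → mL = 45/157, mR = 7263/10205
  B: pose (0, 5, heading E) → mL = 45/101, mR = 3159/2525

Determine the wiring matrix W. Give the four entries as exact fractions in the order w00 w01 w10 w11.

1/2 0 1 1/2

obs A: pose=(-4,-7,E) → sL=90/157, sR=18/65, mL=45/157, mR=7263/10205
obs B: pose=(0,5,E) → sL=90/101, sR=18/25, mL=45/101, mR=3159/2525
sensor matrix S = [[90/157, 18/65], [90/101, 18/25]]; det S = 171072/1030705
solve [mL_A; mL_B] = S·[w00; w01] and [mR_A; mR_B] = S·[w10; w11]:
  w00 = 1/2, w01 = 0, w10 = 1, w11 = 1/2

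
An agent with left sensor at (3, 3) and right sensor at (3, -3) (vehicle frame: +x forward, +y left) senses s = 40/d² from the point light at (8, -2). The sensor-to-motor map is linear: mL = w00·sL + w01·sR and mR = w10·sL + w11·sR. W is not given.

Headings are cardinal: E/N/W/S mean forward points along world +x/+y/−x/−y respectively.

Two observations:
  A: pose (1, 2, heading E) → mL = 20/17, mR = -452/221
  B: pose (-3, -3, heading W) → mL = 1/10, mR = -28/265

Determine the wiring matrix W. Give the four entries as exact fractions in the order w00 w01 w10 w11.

0 1/2 1/2 -1

obs A: pose=(1,2,E) → sL=8/13, sR=40/17, mL=20/17, mR=-452/221
obs B: pose=(-3,-3,W) → sL=10/53, sR=1/5, mL=1/10, mR=-28/265
sensor matrix S = [[8/13, 40/17], [10/53, 1/5]]; det S = -18792/58565
solve [mL_A; mL_B] = S·[w00; w01] and [mR_A; mR_B] = S·[w10; w11]:
  w00 = 0, w01 = 1/2, w10 = 1/2, w11 = -1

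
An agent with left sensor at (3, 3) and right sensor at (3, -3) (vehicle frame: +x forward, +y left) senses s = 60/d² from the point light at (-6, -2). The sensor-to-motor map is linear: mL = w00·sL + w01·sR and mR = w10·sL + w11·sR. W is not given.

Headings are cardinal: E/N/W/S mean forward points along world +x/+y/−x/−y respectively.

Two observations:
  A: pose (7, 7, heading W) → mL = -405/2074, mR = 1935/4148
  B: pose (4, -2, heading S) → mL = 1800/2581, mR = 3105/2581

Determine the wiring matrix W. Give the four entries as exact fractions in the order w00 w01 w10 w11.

-1 1 1/2 1

obs A: pose=(7,7,W) → sL=15/34, sR=15/61, mL=-405/2074, mR=1935/4148
obs B: pose=(4,-2,S) → sL=30/89, sR=30/29, mL=1800/2581, mR=3105/2581
sensor matrix S = [[15/34, 15/61], [30/89, 30/29]]; det S = 999675/2676497
solve [mL_A; mL_B] = S·[w00; w01] and [mR_A; mR_B] = S·[w10; w11]:
  w00 = -1, w01 = 1, w10 = 1/2, w11 = 1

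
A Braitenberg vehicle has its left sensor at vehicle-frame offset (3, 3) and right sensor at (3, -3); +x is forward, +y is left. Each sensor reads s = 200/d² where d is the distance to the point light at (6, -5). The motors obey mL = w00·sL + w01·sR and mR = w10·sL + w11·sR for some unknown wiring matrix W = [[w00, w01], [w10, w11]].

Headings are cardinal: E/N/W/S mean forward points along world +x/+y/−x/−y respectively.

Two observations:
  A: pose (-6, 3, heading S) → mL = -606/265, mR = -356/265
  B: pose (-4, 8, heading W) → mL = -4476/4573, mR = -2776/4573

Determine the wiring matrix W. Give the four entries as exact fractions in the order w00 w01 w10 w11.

obs A: pose=(-6,3,S) → sL=100/53, sR=4/5, mL=-606/265, mR=-356/265
obs B: pose=(-4,8,W) → sL=200/269, sR=8/17, mL=-4476/4573, mR=-2776/4573
sensor matrix S = [[100/53, 4/5], [200/269, 8/17]]; det S = 71040/242369
solve [mL_A; mL_B] = S·[w00; w01] and [mR_A; mR_B] = S·[w10; w11]:
  w00 = -1, w01 = -1/2, w10 = -1/2, w11 = -1/2

-1 -1/2 -1/2 -1/2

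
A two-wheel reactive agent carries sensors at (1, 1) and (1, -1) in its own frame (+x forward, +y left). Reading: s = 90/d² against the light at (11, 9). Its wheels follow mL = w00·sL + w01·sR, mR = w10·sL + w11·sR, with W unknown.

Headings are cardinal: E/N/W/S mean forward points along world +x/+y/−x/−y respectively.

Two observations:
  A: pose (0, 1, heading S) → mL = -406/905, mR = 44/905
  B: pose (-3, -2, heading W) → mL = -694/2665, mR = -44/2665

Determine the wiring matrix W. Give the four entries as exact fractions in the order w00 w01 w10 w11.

obs A: pose=(0,1,S) → sL=90/181, sR=2/5, mL=-406/905, mR=44/905
obs B: pose=(-3,-2,W) → sL=10/41, sR=18/65, mL=-694/2665, mR=-44/2665
sensor matrix S = [[90/181, 2/5], [10/41, 18/65]]; det S = 3872/96473
solve [mL_A; mL_B] = S·[w00; w01] and [mR_A; mR_B] = S·[w10; w11]:
  w00 = -1/2, w01 = -1/2, w10 = 1/2, w11 = -1/2

-1/2 -1/2 1/2 -1/2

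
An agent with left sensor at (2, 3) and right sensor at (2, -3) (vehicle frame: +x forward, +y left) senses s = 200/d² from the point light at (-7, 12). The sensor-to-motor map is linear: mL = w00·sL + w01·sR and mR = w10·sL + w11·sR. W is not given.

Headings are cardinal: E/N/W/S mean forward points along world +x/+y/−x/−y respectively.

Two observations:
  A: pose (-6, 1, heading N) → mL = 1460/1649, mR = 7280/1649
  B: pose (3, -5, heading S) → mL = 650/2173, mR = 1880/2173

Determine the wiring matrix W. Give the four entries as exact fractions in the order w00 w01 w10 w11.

obs A: pose=(-6,1,N) → sL=40/17, sR=200/97, mL=1460/1649, mR=7280/1649
obs B: pose=(3,-5,S) → sL=20/53, sR=20/41, mL=650/2173, mR=1880/2173
sensor matrix S = [[40/17, 200/97], [20/53, 20/41]]; det S = 1324800/3583277
solve [mL_A; mL_B] = S·[w00; w01] and [mR_A; mR_B] = S·[w10; w11]:
  w00 = -1/2, w01 = 1, w10 = 1, w11 = 1

-1/2 1 1 1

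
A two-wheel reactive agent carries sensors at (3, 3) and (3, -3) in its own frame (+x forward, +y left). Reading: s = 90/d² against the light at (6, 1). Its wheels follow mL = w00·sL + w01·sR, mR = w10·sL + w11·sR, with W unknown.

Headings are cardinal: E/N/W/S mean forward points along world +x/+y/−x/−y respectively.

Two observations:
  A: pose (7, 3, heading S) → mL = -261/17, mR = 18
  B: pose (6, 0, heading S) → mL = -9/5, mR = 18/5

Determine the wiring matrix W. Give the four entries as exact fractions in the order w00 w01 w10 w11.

obs A: pose=(7,3,S) → sL=90/17, sR=18, mL=-261/17, mR=18
obs B: pose=(6,0,S) → sL=18/5, sR=18/5, mL=-9/5, mR=18/5
sensor matrix S = [[90/17, 18], [18/5, 18/5]]; det S = -3888/85
solve [mL_A; mL_B] = S·[w00; w01] and [mR_A; mR_B] = S·[w10; w11]:
  w00 = 1/2, w01 = -1, w10 = 0, w11 = 1

1/2 -1 0 1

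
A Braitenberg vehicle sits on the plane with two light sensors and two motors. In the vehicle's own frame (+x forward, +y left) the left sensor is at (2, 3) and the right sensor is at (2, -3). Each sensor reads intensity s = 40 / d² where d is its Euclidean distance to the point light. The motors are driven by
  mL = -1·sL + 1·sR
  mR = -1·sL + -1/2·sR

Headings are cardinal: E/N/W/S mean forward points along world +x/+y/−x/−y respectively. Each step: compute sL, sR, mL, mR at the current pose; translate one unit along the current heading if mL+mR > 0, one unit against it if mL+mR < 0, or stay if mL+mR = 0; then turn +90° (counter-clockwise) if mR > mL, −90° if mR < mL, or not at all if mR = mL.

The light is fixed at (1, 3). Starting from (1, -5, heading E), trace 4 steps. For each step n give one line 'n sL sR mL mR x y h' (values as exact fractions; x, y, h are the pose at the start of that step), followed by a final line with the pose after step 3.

n=0: pose=(1,-5,E); sL=40/29, sR=8/25; mL=-768/725, mR=-1116/725; mL+mR=-1884/725 → advance -1; mR−mL=-12/25 → turn -1·90°
n=1: pose=(0,-5,S); sL=5/13, sR=10/29; mL=-15/377, mR=-210/377; mL+mR=-225/377 → advance -1; mR−mL=-15/29 → turn -1·90°
n=2: pose=(0,-4,W); sL=40/109, sR=8/5; mL=672/545, mR=-636/545; mL+mR=36/545 → advance +1; mR−mL=-12/5 → turn -1·90°
n=3: pose=(-1,-4,N); sL=4/5, sR=20/13; mL=48/65, mR=-102/65; mL+mR=-54/65 → advance -1; mR−mL=-30/13 → turn -1·90°

0 40/29 8/25 -768/725 -1116/725 1 -5 E
1 5/13 10/29 -15/377 -210/377 0 -5 S
2 40/109 8/5 672/545 -636/545 0 -4 W
3 4/5 20/13 48/65 -102/65 -1 -4 N
final -1 -5 E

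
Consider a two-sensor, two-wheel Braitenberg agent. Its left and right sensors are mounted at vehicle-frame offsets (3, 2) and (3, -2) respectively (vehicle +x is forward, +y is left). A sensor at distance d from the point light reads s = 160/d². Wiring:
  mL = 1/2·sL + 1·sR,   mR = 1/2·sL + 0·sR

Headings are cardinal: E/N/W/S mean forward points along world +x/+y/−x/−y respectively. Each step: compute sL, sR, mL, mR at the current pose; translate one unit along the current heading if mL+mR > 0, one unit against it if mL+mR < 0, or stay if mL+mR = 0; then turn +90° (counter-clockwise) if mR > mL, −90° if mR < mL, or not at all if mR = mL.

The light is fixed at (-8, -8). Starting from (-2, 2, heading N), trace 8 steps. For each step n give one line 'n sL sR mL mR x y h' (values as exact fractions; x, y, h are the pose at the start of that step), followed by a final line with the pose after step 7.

0 32/37 160/233 9648/8621 16/37 -2 2 N
1 16/25 80/81 2648/2025 8/25 -2 3 E
2 32/29 160/89 6064/2581 16/29 -1 3 S
3 2 1 2 1 -1 2 W
4 32/37 160/233 9648/8621 16/37 -2 2 N
5 16/25 80/81 2648/2025 8/25 -2 3 E
6 32/29 160/89 6064/2581 16/29 -1 3 S
7 2 1 2 1 -1 2 W
final -2 2 N

n=0: pose=(-2,2,N); sL=32/37, sR=160/233; mL=9648/8621, mR=16/37; mL+mR=13376/8621 → advance +1; mR−mL=-160/233 → turn -1·90°
n=1: pose=(-2,3,E); sL=16/25, sR=80/81; mL=2648/2025, mR=8/25; mL+mR=3296/2025 → advance +1; mR−mL=-80/81 → turn -1·90°
n=2: pose=(-1,3,S); sL=32/29, sR=160/89; mL=6064/2581, mR=16/29; mL+mR=7488/2581 → advance +1; mR−mL=-160/89 → turn -1·90°
n=3: pose=(-1,2,W); sL=2, sR=1; mL=2, mR=1; mL+mR=3 → advance +1; mR−mL=-1 → turn -1·90°
n=4: pose=(-2,2,N); sL=32/37, sR=160/233; mL=9648/8621, mR=16/37; mL+mR=13376/8621 → advance +1; mR−mL=-160/233 → turn -1·90°
n=5: pose=(-2,3,E); sL=16/25, sR=80/81; mL=2648/2025, mR=8/25; mL+mR=3296/2025 → advance +1; mR−mL=-80/81 → turn -1·90°
n=6: pose=(-1,3,S); sL=32/29, sR=160/89; mL=6064/2581, mR=16/29; mL+mR=7488/2581 → advance +1; mR−mL=-160/89 → turn -1·90°
n=7: pose=(-1,2,W); sL=2, sR=1; mL=2, mR=1; mL+mR=3 → advance +1; mR−mL=-1 → turn -1·90°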